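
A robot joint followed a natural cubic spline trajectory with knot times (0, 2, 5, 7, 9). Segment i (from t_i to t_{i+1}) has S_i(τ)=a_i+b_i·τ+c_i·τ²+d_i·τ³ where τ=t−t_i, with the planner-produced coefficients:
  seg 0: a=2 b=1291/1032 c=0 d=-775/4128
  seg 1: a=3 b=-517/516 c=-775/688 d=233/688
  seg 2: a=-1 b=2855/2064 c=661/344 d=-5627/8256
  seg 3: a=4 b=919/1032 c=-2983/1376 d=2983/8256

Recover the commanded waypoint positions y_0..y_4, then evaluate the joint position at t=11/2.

y_0 = S_0(0) = a_0 = 2
y_1 = S_1(0) = a_1 = 3
y_2 = S_2(0) = a_2 = -1
y_3 = S_3(0) = a_3 = 4
y_4 = S_3(2) = 0
t_q=11/2 is in segment 2 (τ=1/2); S_2(τ)=1911/22016

y_0=2 y_1=3 y_2=-1 y_3=4 y_4=0
S(11/2) = 1911/22016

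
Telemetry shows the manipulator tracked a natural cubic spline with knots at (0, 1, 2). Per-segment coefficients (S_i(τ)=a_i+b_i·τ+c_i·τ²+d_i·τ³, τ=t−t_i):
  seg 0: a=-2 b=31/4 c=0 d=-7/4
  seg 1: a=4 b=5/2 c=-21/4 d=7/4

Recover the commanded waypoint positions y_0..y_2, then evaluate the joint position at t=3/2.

y_0 = S_0(0) = a_0 = -2
y_1 = S_1(0) = a_1 = 4
y_2 = S_1(1) = 3
t_q=3/2 is in segment 1 (τ=1/2); S_1(τ)=133/32

y_0=-2 y_1=4 y_2=3
S(3/2) = 133/32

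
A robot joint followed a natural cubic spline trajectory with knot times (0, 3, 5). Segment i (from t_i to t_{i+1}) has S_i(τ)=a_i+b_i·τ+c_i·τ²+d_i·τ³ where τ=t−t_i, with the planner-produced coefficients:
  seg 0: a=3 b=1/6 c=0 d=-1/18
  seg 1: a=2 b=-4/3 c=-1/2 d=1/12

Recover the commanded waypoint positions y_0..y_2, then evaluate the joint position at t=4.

y_0=3 y_1=2 y_2=-2
S(4) = 1/4

y_0 = S_0(0) = a_0 = 3
y_1 = S_1(0) = a_1 = 2
y_2 = S_1(2) = -2
t_q=4 is in segment 1 (τ=1); S_1(τ)=1/4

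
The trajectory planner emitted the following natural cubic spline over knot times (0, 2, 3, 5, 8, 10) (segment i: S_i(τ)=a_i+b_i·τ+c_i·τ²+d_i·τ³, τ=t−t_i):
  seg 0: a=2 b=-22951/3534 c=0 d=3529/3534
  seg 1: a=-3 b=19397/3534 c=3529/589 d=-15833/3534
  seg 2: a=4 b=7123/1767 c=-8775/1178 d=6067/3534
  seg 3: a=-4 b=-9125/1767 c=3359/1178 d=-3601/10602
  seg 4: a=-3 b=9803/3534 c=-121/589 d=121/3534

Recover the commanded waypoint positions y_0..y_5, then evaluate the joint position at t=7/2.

y_0 = S_0(0) = a_0 = 2
y_1 = S_1(0) = a_1 = -3
y_2 = S_2(0) = a_2 = 4
y_3 = S_3(0) = a_3 = -4
y_4 = S_4(0) = a_4 = -3
y_5 = S_4(2) = 2
t_q=7/2 is in segment 2 (τ=1/2); S_2(τ)=41163/9424

y_0=2 y_1=-3 y_2=4 y_3=-4 y_4=-3 y_5=2
S(7/2) = 41163/9424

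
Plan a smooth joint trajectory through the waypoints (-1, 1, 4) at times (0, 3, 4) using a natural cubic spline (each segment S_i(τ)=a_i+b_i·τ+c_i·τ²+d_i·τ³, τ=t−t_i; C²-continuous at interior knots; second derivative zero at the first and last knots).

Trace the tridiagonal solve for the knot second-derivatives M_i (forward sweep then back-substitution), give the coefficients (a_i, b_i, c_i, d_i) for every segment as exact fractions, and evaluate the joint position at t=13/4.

  seg 0: a=-1 b=-5/24 c=0 d=7/72
  seg 1: a=1 b=29/12 c=7/8 d=-7/24
S(13/4) = 847/512

Δ: Δ0=2/3, Δ1=3
row 1: diag=8, rhs=14; c'=1/8, d'=7/4
back: M1=7/4
M: M0=0, M1=7/4, M2=0
seg 0: a=-1, c=M0/2=0, d=(M1−M0)/(6·3)=7/72, b=Δ0−h0·(2M0+M1)/6=-5/24
seg 1: a=1, c=M1/2=7/8, d=(M2−M1)/(6·1)=-7/24, b=Δ1−h1·(2M1+M2)/6=29/12
t_q=13/4 → seg 1, τ=1/4; S=1+29/12·τ+7/8·τ²+-7/24·τ³=847/512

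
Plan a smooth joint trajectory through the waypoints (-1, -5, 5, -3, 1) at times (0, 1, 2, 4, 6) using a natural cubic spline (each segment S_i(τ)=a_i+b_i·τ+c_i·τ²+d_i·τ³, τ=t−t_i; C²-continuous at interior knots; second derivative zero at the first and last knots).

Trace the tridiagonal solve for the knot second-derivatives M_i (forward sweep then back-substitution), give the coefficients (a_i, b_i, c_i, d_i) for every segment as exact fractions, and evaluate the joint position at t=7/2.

Δ: Δ0=-4, Δ1=10, Δ2=-4, Δ3=2
row 1: diag=4, rhs=84; c'=1/4, d'=21
row 2: denom=6−1·1/4=23/4; d'=(-84−1·21)/(23/4)=-420/23
row 3: denom=8−2·8/23=168/23; d'=(36−2·-420/23)/(168/23)=139/14
back: M3=139/14
back: M2=-420/23−8/23·139/14=-152/7
back: M1=21−1/4·-152/7=185/7
M: M0=0, M1=185/7, M2=-152/7, M3=139/14, M4=0
seg 0: a=-1, c=M0/2=0, d=(M1−M0)/(6·1)=185/42, b=Δ0−h0·(2M0+M1)/6=-353/42
seg 1: a=-5, c=M1/2=185/14, d=(M2−M1)/(6·1)=-337/42, b=Δ1−h1·(2M1+M2)/6=101/21
seg 2: a=5, c=M2/2=-76/7, d=(M3−M2)/(6·2)=443/168, b=Δ2−h2·(2M2+M3)/6=43/6
seg 3: a=-3, c=M3/2=139/28, d=(M4−M3)/(6·2)=-139/168, b=Δ3−h3·(2M3+M4)/6=-97/21
t_q=7/2 → seg 2, τ=3/2; S=5+43/6·τ+-76/7·τ²+443/168·τ³=99/448

  seg 0: a=-1 b=-353/42 c=0 d=185/42
  seg 1: a=-5 b=101/21 c=185/14 d=-337/42
  seg 2: a=5 b=43/6 c=-76/7 d=443/168
  seg 3: a=-3 b=-97/21 c=139/28 d=-139/168
S(7/2) = 99/448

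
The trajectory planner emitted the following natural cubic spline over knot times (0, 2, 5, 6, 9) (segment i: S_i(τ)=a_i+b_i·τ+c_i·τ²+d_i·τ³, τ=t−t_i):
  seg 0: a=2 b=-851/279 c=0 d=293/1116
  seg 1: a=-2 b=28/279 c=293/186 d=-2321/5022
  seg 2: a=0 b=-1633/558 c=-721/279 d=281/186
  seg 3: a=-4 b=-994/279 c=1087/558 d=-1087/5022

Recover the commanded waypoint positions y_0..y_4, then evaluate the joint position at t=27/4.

y_0=2 y_1=-2 y_2=0 y_3=-4 y_4=-3
S(27/4) = -22489/3968

y_0 = S_0(0) = a_0 = 2
y_1 = S_1(0) = a_1 = -2
y_2 = S_2(0) = a_2 = 0
y_3 = S_3(0) = a_3 = -4
y_4 = S_3(3) = -3
t_q=27/4 is in segment 3 (τ=3/4); S_3(τ)=-22489/3968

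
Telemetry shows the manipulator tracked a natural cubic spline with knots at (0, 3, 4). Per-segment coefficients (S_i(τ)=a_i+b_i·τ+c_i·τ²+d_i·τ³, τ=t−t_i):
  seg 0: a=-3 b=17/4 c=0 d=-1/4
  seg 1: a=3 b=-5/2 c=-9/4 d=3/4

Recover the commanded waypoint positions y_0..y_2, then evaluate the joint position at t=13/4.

y_0 = S_0(0) = a_0 = -3
y_1 = S_1(0) = a_1 = 3
y_2 = S_1(1) = -1
t_q=13/4 is in segment 1 (τ=1/4); S_1(τ)=575/256

y_0=-3 y_1=3 y_2=-1
S(13/4) = 575/256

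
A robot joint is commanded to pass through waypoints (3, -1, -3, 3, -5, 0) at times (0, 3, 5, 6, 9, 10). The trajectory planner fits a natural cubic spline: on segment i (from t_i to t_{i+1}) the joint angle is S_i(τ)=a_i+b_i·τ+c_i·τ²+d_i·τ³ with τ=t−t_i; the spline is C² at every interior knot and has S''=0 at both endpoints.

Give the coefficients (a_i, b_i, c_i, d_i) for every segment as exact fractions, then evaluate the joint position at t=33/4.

Δ: Δ0=-4/3, Δ1=-1, Δ2=6, Δ3=-8/3, Δ4=5
row 1: diag=10, rhs=2; c'=1/5, d'=1/5
row 2: denom=6−2·1/5=28/5; d'=(42−2·1/5)/(28/5)=52/7
row 3: denom=8−1·5/28=219/28; d'=(-52−1·52/7)/(219/28)=-1664/219
row 4: denom=8−3·28/73=500/73; d'=(46−3·-1664/219)/(500/73)=2511/250
back: M4=2511/250
back: M3=-1664/219−28/73·2511/250=-4294/375
back: M2=52/7−5/28·-4294/375=1421/150
back: M1=1/5−1/5·1421/150=-1271/750
M: M0=0, M1=-1271/750, M2=1421/150, M3=-4294/375, M4=2511/250, M5=0
seg 0: a=3, c=M0/2=0, d=(M1−M0)/(6·3)=-1271/13500, b=Δ0−h0·(2M0+M1)/6=-243/500
seg 1: a=-1, c=M1/2=-1271/1500, d=(M2−M1)/(6·2)=349/375, b=Δ1−h1·(2M1+M2)/6=-757/250
seg 2: a=-3, c=M2/2=1421/300, d=(M3−M2)/(6·1)=-5231/1500, b=Δ2−h2·(2M2+M3)/6=3563/750
seg 3: a=3, c=M3/2=-2147/375, d=(M4−M3)/(6·3)=16121/13500, b=Δ3−h3·(2M3+M4)/6=1881/500
seg 4: a=-5, c=M4/2=2511/500, d=(M5−M4)/(6·1)=-837/500, b=Δ4−h4·(2M4+M5)/6=413/250
t_q=33/4 → seg 3, τ=9/4; S=3+1881/500·τ+-2147/375·τ²+16121/13500·τ³=-125373/32000

  seg 0: a=3 b=-243/500 c=0 d=-1271/13500
  seg 1: a=-1 b=-757/250 c=-1271/1500 d=349/375
  seg 2: a=-3 b=3563/750 c=1421/300 d=-5231/1500
  seg 3: a=3 b=1881/500 c=-2147/375 d=16121/13500
  seg 4: a=-5 b=413/250 c=2511/500 d=-837/500
S(33/4) = -125373/32000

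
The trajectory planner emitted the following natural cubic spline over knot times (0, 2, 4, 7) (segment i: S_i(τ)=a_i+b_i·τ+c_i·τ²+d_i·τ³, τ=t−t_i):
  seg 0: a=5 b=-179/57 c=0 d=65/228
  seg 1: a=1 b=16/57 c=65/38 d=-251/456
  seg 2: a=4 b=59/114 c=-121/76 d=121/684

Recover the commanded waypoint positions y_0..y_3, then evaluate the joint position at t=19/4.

y_0 = S_0(0) = a_0 = 5
y_1 = S_1(0) = a_1 = 1
y_2 = S_2(0) = a_2 = 4
y_3 = S_2(3) = -4
t_q=19/4 is in segment 2 (τ=3/4); S_2(τ)=17351/4864

y_0=5 y_1=1 y_2=4 y_3=-4
S(19/4) = 17351/4864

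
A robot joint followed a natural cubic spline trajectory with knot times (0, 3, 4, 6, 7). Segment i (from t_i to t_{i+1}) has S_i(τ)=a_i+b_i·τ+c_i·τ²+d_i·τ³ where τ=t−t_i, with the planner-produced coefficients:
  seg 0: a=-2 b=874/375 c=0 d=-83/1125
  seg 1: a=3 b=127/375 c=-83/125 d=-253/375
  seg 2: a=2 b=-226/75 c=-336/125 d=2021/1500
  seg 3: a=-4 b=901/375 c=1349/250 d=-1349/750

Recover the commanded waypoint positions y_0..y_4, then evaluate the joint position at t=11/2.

y_0 = S_0(0) = a_0 = -2
y_1 = S_1(0) = a_1 = 3
y_2 = S_2(0) = a_2 = 2
y_3 = S_3(0) = a_3 = -4
y_4 = S_3(1) = 2
t_q=11/2 is in segment 2 (τ=3/2); S_2(τ)=-16083/4000

y_0=-2 y_1=3 y_2=2 y_3=-4 y_4=2
S(11/2) = -16083/4000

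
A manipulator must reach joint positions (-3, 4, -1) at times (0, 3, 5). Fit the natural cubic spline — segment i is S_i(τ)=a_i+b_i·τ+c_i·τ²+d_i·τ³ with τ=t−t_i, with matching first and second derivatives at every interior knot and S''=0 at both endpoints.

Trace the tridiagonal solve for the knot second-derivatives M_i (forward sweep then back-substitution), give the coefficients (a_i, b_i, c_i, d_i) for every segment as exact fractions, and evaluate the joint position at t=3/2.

Δ: Δ0=7/3, Δ1=-5/2
row 1: diag=10, rhs=-29; c'=1/5, d'=-29/10
back: M1=-29/10
M: M0=0, M1=-29/10, M2=0
seg 0: a=-3, c=M0/2=0, d=(M1−M0)/(6·3)=-29/180, b=Δ0−h0·(2M0+M1)/6=227/60
seg 1: a=4, c=M1/2=-29/20, d=(M2−M1)/(6·2)=29/120, b=Δ1−h1·(2M1+M2)/6=-17/30
t_q=3/2 → seg 0, τ=3/2; S=-3+227/60·τ+0·τ²+-29/180·τ³=341/160

  seg 0: a=-3 b=227/60 c=0 d=-29/180
  seg 1: a=4 b=-17/30 c=-29/20 d=29/120
S(3/2) = 341/160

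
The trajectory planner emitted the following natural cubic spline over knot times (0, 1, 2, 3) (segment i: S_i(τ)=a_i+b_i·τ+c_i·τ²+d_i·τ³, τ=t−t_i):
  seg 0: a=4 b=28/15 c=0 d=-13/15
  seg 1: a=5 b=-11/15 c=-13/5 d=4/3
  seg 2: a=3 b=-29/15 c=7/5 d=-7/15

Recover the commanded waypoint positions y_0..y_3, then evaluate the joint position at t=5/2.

y_0=4 y_1=5 y_2=3 y_3=2
S(5/2) = 93/40

y_0 = S_0(0) = a_0 = 4
y_1 = S_1(0) = a_1 = 5
y_2 = S_2(0) = a_2 = 3
y_3 = S_2(1) = 2
t_q=5/2 is in segment 2 (τ=1/2); S_2(τ)=93/40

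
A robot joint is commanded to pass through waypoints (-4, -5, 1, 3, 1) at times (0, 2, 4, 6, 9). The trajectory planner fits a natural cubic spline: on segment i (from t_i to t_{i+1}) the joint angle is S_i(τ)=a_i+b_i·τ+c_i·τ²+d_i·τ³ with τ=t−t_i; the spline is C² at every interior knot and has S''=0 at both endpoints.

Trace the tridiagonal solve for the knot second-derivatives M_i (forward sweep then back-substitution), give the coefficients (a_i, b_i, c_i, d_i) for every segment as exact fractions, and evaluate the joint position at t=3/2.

Δ: Δ0=-1/2, Δ1=3, Δ2=1, Δ3=-2/3
row 1: diag=8, rhs=21; c'=1/4, d'=21/8
row 2: denom=8−2·1/4=15/2; d'=(-12−2·21/8)/(15/2)=-23/10
row 3: denom=10−2·4/15=142/15; d'=(-10−2·-23/10)/(142/15)=-81/142
back: M3=-81/142
back: M2=-23/10−4/15·-81/142=-305/142
back: M1=21/8−1/4·-305/142=449/142
M: M0=0, M1=449/142, M2=-305/142, M3=-81/142, M4=0
seg 0: a=-4, c=M0/2=0, d=(M1−M0)/(6·2)=449/1704, b=Δ0−h0·(2M0+M1)/6=-331/213
seg 1: a=-5, c=M1/2=449/284, d=(M2−M1)/(6·2)=-377/852, b=Δ1−h1·(2M1+M2)/6=685/426
seg 2: a=1, c=M2/2=-305/284, d=(M3−M2)/(6·2)=28/213, b=Δ2−h2·(2M2+M3)/6=1117/426
seg 3: a=3, c=M3/2=-81/284, d=(M4−M3)/(6·3)=9/284, b=Δ3−h3·(2M3+M4)/6=-41/426
t_q=3/2 → seg 0, τ=3/2; S=-4+-331/213·τ+0·τ²+449/1704·τ³=-24727/4544

  seg 0: a=-4 b=-331/213 c=0 d=449/1704
  seg 1: a=-5 b=685/426 c=449/284 d=-377/852
  seg 2: a=1 b=1117/426 c=-305/284 d=28/213
  seg 3: a=3 b=-41/426 c=-81/284 d=9/284
S(3/2) = -24727/4544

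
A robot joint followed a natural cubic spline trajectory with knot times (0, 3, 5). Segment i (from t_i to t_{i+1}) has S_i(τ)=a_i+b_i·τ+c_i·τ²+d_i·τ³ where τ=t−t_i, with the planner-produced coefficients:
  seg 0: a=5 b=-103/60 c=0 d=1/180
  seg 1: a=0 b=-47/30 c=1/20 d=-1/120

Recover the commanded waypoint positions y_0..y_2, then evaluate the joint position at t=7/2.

y_0=5 y_1=0 y_2=-3
S(7/2) = -247/320

y_0 = S_0(0) = a_0 = 5
y_1 = S_1(0) = a_1 = 0
y_2 = S_1(2) = -3
t_q=7/2 is in segment 1 (τ=1/2); S_1(τ)=-247/320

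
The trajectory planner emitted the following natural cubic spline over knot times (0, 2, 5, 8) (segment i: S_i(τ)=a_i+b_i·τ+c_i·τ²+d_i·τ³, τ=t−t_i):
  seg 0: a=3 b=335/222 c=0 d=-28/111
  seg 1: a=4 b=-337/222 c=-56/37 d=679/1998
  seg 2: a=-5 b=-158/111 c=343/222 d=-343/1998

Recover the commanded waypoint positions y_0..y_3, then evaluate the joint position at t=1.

y_0=3 y_1=4 y_2=-5 y_3=0
S(1) = 315/74

y_0 = S_0(0) = a_0 = 3
y_1 = S_1(0) = a_1 = 4
y_2 = S_2(0) = a_2 = -5
y_3 = S_2(3) = 0
t_q=1 is in segment 0 (τ=1); S_0(τ)=315/74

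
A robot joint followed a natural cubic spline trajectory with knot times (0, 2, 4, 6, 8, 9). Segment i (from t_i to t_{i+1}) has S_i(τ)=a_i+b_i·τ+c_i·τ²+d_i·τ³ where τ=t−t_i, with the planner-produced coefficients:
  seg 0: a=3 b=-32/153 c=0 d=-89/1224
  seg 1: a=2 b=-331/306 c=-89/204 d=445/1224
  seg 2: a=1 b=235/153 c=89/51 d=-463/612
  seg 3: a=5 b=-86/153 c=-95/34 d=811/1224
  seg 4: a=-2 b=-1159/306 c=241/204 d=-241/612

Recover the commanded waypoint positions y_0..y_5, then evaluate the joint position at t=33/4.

y_0 = S_0(0) = a_0 = 3
y_1 = S_1(0) = a_1 = 2
y_2 = S_2(0) = a_2 = 1
y_3 = S_3(0) = a_3 = 5
y_4 = S_4(0) = a_4 = -2
y_5 = S_4(1) = -5
t_q=33/4 is in segment 4 (τ=1/4); S_4(τ)=-37591/13056

y_0=3 y_1=2 y_2=1 y_3=5 y_4=-2 y_5=-5
S(33/4) = -37591/13056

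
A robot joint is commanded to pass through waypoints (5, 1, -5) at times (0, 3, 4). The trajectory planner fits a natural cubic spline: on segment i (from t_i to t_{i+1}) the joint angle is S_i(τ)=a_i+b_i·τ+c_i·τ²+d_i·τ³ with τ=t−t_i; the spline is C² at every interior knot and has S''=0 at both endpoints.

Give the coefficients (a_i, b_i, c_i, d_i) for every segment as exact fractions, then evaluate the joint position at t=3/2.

Δ: Δ0=-4/3, Δ1=-6
row 1: diag=8, rhs=-28; c'=1/8, d'=-7/2
back: M1=-7/2
M: M0=0, M1=-7/2, M2=0
seg 0: a=5, c=M0/2=0, d=(M1−M0)/(6·3)=-7/36, b=Δ0−h0·(2M0+M1)/6=5/12
seg 1: a=1, c=M1/2=-7/4, d=(M2−M1)/(6·1)=7/12, b=Δ1−h1·(2M1+M2)/6=-29/6
t_q=3/2 → seg 0, τ=3/2; S=5+5/12·τ+0·τ²+-7/36·τ³=159/32

  seg 0: a=5 b=5/12 c=0 d=-7/36
  seg 1: a=1 b=-29/6 c=-7/4 d=7/12
S(3/2) = 159/32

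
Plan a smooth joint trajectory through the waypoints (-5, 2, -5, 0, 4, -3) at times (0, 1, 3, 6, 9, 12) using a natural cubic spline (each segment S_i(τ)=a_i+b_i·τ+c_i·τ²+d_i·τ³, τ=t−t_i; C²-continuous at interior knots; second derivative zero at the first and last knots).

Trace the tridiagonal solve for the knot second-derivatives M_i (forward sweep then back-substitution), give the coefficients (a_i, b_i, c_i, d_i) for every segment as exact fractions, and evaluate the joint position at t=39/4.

  seg 0: a=-5 b=10463/1152 c=0 d=-2399/1152
  seg 1: a=2 b=1633/576 c=-2399/384 d=887/576
  seg 2: a=-5 b=-2117/576 c=383/128 d=-4187/10368
  seg 3: a=0 b=3887/1152 c=-185/288 d=-131/10368
  seg 4: a=4 b=-473/576 c=-871/1152 d=871/10368
S(39/4) = 24529/8192

Δ: Δ0=7, Δ1=-7/2, Δ2=5/3, Δ3=4/3, Δ4=-7/3
row 1: diag=6, rhs=-63; c'=1/3, d'=-21/2
row 2: denom=10−2·1/3=28/3; d'=(31−2·-21/2)/(28/3)=39/7
row 3: denom=12−3·9/28=309/28; d'=(-2−3·39/7)/(309/28)=-524/309
row 4: denom=12−3·28/103=1152/103; d'=(-22−3·-524/309)/(1152/103)=-871/576
back: M4=-871/576
back: M3=-524/309−28/103·-871/576=-185/144
back: M2=39/7−9/28·-185/144=383/64
back: M1=-21/2−1/3·383/64=-2399/192
M: M0=0, M1=-2399/192, M2=383/64, M3=-185/144, M4=-871/576, M5=0
seg 0: a=-5, c=M0/2=0, d=(M1−M0)/(6·1)=-2399/1152, b=Δ0−h0·(2M0+M1)/6=10463/1152
seg 1: a=2, c=M1/2=-2399/384, d=(M2−M1)/(6·2)=887/576, b=Δ1−h1·(2M1+M2)/6=1633/576
seg 2: a=-5, c=M2/2=383/128, d=(M3−M2)/(6·3)=-4187/10368, b=Δ2−h2·(2M2+M3)/6=-2117/576
seg 3: a=0, c=M3/2=-185/288, d=(M4−M3)/(6·3)=-131/10368, b=Δ3−h3·(2M3+M4)/6=3887/1152
seg 4: a=4, c=M4/2=-871/1152, d=(M5−M4)/(6·3)=871/10368, b=Δ4−h4·(2M4+M5)/6=-473/576
t_q=39/4 → seg 4, τ=3/4; S=4+-473/576·τ+-871/1152·τ²+871/10368·τ³=24529/8192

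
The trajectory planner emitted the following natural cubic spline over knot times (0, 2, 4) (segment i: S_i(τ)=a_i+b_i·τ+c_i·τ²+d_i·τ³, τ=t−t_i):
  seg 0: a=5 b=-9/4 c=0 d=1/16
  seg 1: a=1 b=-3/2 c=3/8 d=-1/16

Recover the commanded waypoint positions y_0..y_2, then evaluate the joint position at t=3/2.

y_0=5 y_1=1 y_2=-1
S(3/2) = 235/128

y_0 = S_0(0) = a_0 = 5
y_1 = S_1(0) = a_1 = 1
y_2 = S_1(2) = -1
t_q=3/2 is in segment 0 (τ=3/2); S_0(τ)=235/128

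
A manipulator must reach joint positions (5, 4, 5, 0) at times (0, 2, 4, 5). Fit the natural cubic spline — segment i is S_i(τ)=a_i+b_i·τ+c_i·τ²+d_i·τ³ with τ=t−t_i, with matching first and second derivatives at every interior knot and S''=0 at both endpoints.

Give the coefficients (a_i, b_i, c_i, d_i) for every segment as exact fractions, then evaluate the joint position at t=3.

  seg 0: a=5 b=-14/11 c=0 d=17/88
  seg 1: a=4 b=23/22 c=51/44 d=-63/88
  seg 2: a=5 b=-32/11 c=-69/22 d=23/22
S(3) = 483/88

Δ: Δ0=-1/2, Δ1=1/2, Δ2=-5
row 1: diag=8, rhs=6; c'=1/4, d'=3/4
row 2: denom=6−2·1/4=11/2; d'=(-33−2·3/4)/(11/2)=-69/11
back: M2=-69/11
back: M1=3/4−1/4·-69/11=51/22
M: M0=0, M1=51/22, M2=-69/11, M3=0
seg 0: a=5, c=M0/2=0, d=(M1−M0)/(6·2)=17/88, b=Δ0−h0·(2M0+M1)/6=-14/11
seg 1: a=4, c=M1/2=51/44, d=(M2−M1)/(6·2)=-63/88, b=Δ1−h1·(2M1+M2)/6=23/22
seg 2: a=5, c=M2/2=-69/22, d=(M3−M2)/(6·1)=23/22, b=Δ2−h2·(2M2+M3)/6=-32/11
t_q=3 → seg 1, τ=1; S=4+23/22·τ+51/44·τ²+-63/88·τ³=483/88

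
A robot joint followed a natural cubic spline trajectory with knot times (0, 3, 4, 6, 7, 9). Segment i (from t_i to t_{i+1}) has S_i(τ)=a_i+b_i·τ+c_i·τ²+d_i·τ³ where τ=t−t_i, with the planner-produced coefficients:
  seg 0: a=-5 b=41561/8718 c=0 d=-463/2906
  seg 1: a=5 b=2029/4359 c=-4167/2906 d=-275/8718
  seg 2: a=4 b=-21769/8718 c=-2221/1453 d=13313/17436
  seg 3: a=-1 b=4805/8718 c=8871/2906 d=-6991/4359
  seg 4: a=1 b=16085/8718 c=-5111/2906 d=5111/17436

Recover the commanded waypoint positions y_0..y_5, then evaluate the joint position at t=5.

y_0 = S_0(0) = a_0 = -5
y_1 = S_1(0) = a_1 = 5
y_2 = S_2(0) = a_2 = 4
y_3 = S_3(0) = a_3 = -1
y_4 = S_4(0) = a_4 = 1
y_5 = S_4(2) = 0
t_q=5 is in segment 2 (τ=1); S_2(τ)=4289/5812

y_0=-5 y_1=5 y_2=4 y_3=-1 y_4=1 y_5=0
S(5) = 4289/5812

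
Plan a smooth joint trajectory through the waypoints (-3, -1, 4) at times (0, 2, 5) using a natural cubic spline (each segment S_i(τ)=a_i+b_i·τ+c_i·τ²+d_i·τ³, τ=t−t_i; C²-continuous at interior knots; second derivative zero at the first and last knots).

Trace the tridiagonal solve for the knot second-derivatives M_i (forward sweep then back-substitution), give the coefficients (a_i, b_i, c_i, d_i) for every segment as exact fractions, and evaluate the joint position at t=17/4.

Δ: Δ0=1, Δ1=5/3
row 1: diag=10, rhs=4; c'=3/10, d'=2/5
back: M1=2/5
M: M0=0, M1=2/5, M2=0
seg 0: a=-3, c=M0/2=0, d=(M1−M0)/(6·2)=1/30, b=Δ0−h0·(2M0+M1)/6=13/15
seg 1: a=-1, c=M1/2=1/5, d=(M2−M1)/(6·3)=-1/45, b=Δ1−h1·(2M1+M2)/6=19/15
t_q=17/4 → seg 1, τ=9/4; S=-1+19/15·τ+1/5·τ²+-1/45·τ³=167/64

  seg 0: a=-3 b=13/15 c=0 d=1/30
  seg 1: a=-1 b=19/15 c=1/5 d=-1/45
S(17/4) = 167/64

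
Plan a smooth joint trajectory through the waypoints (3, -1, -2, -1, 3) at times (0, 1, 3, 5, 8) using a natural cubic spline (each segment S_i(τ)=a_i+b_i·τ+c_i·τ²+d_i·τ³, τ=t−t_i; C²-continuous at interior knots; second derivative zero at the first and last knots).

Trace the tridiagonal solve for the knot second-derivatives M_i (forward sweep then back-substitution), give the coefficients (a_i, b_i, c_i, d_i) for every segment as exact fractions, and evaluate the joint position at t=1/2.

  seg 0: a=3 b=-1435/312 c=0 d=187/312
  seg 1: a=-1 b=-437/156 c=187/104 d=-101/312
  seg 2: a=-2 b=79/156 c=-15/104 d=11/156
  seg 3: a=-1 b=121/156 c=29/104 d=-29/936
S(1/2) = 645/832

Δ: Δ0=-4, Δ1=-1/2, Δ2=1/2, Δ3=4/3
row 1: diag=6, rhs=21; c'=1/3, d'=7/2
row 2: denom=8−2·1/3=22/3; d'=(6−2·7/2)/(22/3)=-3/22
row 3: denom=10−2·3/11=104/11; d'=(5−2·-3/22)/(104/11)=29/52
back: M3=29/52
back: M2=-3/22−3/11·29/52=-15/52
back: M1=7/2−1/3·-15/52=187/52
M: M0=0, M1=187/52, M2=-15/52, M3=29/52, M4=0
seg 0: a=3, c=M0/2=0, d=(M1−M0)/(6·1)=187/312, b=Δ0−h0·(2M0+M1)/6=-1435/312
seg 1: a=-1, c=M1/2=187/104, d=(M2−M1)/(6·2)=-101/312, b=Δ1−h1·(2M1+M2)/6=-437/156
seg 2: a=-2, c=M2/2=-15/104, d=(M3−M2)/(6·2)=11/156, b=Δ2−h2·(2M2+M3)/6=79/156
seg 3: a=-1, c=M3/2=29/104, d=(M4−M3)/(6·3)=-29/936, b=Δ3−h3·(2M3+M4)/6=121/156
t_q=1/2 → seg 0, τ=1/2; S=3+-1435/312·τ+0·τ²+187/312·τ³=645/832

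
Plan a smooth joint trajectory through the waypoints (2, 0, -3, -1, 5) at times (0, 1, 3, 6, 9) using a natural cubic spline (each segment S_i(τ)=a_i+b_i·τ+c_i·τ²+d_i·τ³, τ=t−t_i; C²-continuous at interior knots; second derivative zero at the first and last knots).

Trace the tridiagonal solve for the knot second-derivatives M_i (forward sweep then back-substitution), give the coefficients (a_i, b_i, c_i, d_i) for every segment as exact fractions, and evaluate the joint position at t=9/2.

  seg 0: a=2 b=-2495/1236 c=0 d=23/1236
  seg 1: a=0 b=-1213/618 c=23/412 d=217/2472
  seg 2: a=-3 b=-212/309 c=60/103 d=-122/2781
  seg 3: a=-1 b=502/309 c=58/309 d=-58/2781
S(9/2) = -1181/412

Δ: Δ0=-2, Δ1=-3/2, Δ2=2/3, Δ3=2
row 1: diag=6, rhs=3; c'=1/3, d'=1/2
row 2: denom=10−2·1/3=28/3; d'=(13−2·1/2)/(28/3)=9/7
row 3: denom=12−3·9/28=309/28; d'=(8−3·9/7)/(309/28)=116/309
back: M3=116/309
back: M2=9/7−9/28·116/309=120/103
back: M1=1/2−1/3·120/103=23/206
M: M0=0, M1=23/206, M2=120/103, M3=116/309, M4=0
seg 0: a=2, c=M0/2=0, d=(M1−M0)/(6·1)=23/1236, b=Δ0−h0·(2M0+M1)/6=-2495/1236
seg 1: a=0, c=M1/2=23/412, d=(M2−M1)/(6·2)=217/2472, b=Δ1−h1·(2M1+M2)/6=-1213/618
seg 2: a=-3, c=M2/2=60/103, d=(M3−M2)/(6·3)=-122/2781, b=Δ2−h2·(2M2+M3)/6=-212/309
seg 3: a=-1, c=M3/2=58/309, d=(M4−M3)/(6·3)=-58/2781, b=Δ3−h3·(2M3+M4)/6=502/309
t_q=9/2 → seg 2, τ=3/2; S=-3+-212/309·τ+60/103·τ²+-122/2781·τ³=-1181/412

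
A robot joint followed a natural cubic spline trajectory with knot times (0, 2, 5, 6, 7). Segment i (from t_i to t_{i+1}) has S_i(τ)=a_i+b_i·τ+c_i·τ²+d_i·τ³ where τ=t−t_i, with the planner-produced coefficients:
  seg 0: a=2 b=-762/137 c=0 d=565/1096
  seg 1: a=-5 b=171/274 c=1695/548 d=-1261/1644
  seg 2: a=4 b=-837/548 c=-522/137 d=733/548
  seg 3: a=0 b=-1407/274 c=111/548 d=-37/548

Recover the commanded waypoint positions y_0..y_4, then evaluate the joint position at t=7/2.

y_0=2 y_1=-5 y_2=4 y_3=0 y_4=-5
S(7/2) = 1345/4384

y_0 = S_0(0) = a_0 = 2
y_1 = S_1(0) = a_1 = -5
y_2 = S_2(0) = a_2 = 4
y_3 = S_3(0) = a_3 = 0
y_4 = S_3(1) = -5
t_q=7/2 is in segment 1 (τ=3/2); S_1(τ)=1345/4384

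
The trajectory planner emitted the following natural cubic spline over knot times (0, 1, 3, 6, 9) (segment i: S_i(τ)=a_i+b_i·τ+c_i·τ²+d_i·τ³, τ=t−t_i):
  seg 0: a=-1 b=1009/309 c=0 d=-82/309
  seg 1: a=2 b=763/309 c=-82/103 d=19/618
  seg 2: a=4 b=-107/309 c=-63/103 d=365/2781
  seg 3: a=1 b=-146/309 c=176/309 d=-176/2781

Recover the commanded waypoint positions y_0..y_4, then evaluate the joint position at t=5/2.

y_0 = S_0(0) = a_0 = -1
y_1 = S_1(0) = a_1 = 2
y_2 = S_2(0) = a_2 = 4
y_3 = S_3(0) = a_3 = 1
y_4 = S_3(3) = 3
t_q=5/2 is in segment 1 (τ=3/2); S_1(τ)=6619/1648

y_0=-1 y_1=2 y_2=4 y_3=1 y_4=3
S(5/2) = 6619/1648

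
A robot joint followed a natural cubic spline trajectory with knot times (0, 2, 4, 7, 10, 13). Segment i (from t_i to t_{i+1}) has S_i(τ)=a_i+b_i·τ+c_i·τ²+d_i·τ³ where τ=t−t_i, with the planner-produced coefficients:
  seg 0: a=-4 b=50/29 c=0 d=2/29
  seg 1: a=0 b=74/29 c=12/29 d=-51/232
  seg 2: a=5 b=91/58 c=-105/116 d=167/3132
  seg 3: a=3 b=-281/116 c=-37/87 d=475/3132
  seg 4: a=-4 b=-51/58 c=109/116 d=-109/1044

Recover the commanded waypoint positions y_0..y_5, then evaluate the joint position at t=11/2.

y_0=-4 y_1=0 y_2=5 y_3=3 y_4=-4 y_5=-1
S(11/2) = 5101/928

y_0 = S_0(0) = a_0 = -4
y_1 = S_1(0) = a_1 = 0
y_2 = S_2(0) = a_2 = 5
y_3 = S_3(0) = a_3 = 3
y_4 = S_4(0) = a_4 = -4
y_5 = S_4(3) = -1
t_q=11/2 is in segment 2 (τ=3/2); S_2(τ)=5101/928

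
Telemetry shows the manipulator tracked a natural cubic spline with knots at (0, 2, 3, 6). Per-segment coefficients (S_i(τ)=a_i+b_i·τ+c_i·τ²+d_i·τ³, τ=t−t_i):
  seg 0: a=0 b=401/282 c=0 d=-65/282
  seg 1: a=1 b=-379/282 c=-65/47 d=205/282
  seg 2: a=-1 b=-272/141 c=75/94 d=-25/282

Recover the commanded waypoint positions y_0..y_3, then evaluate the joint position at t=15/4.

y_0=0 y_1=1 y_2=-1 y_3=-2
S(15/4) = -12245/6016

y_0 = S_0(0) = a_0 = 0
y_1 = S_1(0) = a_1 = 1
y_2 = S_2(0) = a_2 = -1
y_3 = S_2(3) = -2
t_q=15/4 is in segment 2 (τ=3/4); S_2(τ)=-12245/6016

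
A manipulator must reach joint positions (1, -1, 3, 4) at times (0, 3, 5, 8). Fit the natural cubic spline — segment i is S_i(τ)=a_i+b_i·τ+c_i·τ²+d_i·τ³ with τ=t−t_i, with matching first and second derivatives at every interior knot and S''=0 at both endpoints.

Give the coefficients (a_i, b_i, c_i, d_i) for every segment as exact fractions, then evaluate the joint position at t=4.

Δ: Δ0=-2/3, Δ1=2, Δ2=1/3
row 1: diag=10, rhs=16; c'=1/5, d'=8/5
row 2: denom=10−2·1/5=48/5; d'=(-10−2·8/5)/(48/5)=-11/8
back: M2=-11/8
back: M1=8/5−1/5·-11/8=15/8
M: M0=0, M1=15/8, M2=-11/8, M3=0
seg 0: a=1, c=M0/2=0, d=(M1−M0)/(6·3)=5/48, b=Δ0−h0·(2M0+M1)/6=-77/48
seg 1: a=-1, c=M1/2=15/16, d=(M2−M1)/(6·2)=-13/48, b=Δ1−h1·(2M1+M2)/6=29/24
seg 2: a=3, c=M2/2=-11/16, d=(M3−M2)/(6·3)=11/144, b=Δ2−h2·(2M2+M3)/6=41/24
t_q=4 → seg 1, τ=1; S=-1+29/24·τ+15/16·τ²+-13/48·τ³=7/8

  seg 0: a=1 b=-77/48 c=0 d=5/48
  seg 1: a=-1 b=29/24 c=15/16 d=-13/48
  seg 2: a=3 b=41/24 c=-11/16 d=11/144
S(4) = 7/8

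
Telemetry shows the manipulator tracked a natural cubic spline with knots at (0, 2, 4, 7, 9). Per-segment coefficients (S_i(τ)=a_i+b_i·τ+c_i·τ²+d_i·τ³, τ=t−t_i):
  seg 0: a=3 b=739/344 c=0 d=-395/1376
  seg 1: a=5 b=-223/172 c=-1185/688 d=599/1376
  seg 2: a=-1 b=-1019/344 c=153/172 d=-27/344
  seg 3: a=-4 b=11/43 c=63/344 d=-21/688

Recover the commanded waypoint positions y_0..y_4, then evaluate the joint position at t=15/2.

y_0 = S_0(0) = a_0 = 3
y_1 = S_1(0) = a_1 = 5
y_2 = S_2(0) = a_2 = -1
y_3 = S_3(0) = a_3 = -4
y_4 = S_3(2) = -3
t_q=15/2 is in segment 3 (τ=1/2); S_3(τ)=-21081/5504

y_0=3 y_1=5 y_2=-1 y_3=-4 y_4=-3
S(15/2) = -21081/5504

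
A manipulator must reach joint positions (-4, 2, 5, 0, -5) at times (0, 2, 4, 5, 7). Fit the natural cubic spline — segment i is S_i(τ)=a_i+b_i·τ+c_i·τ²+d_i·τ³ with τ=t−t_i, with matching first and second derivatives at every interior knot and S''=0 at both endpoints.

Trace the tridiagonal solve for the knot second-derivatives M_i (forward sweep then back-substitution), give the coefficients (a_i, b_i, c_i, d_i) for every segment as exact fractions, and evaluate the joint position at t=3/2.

Δ: Δ0=3, Δ1=3/2, Δ2=-5, Δ3=-5/2
row 1: diag=8, rhs=-9; c'=1/4, d'=-9/8
row 2: denom=6−2·1/4=11/2; d'=(-39−2·-9/8)/(11/2)=-147/22
row 3: denom=6−1·2/11=64/11; d'=(15−1·-147/22)/(64/11)=477/128
back: M3=477/128
back: M2=-147/22−2/11·477/128=-471/64
back: M1=-9/8−1/4·-471/64=183/256
M: M0=0, M1=183/256, M2=-471/64, M3=477/128, M4=0
seg 0: a=-4, c=M0/2=0, d=(M1−M0)/(6·2)=61/1024, b=Δ0−h0·(2M0+M1)/6=707/256
seg 1: a=2, c=M1/2=183/512, d=(M2−M1)/(6·2)=-689/1024, b=Δ1−h1·(2M1+M2)/6=445/128
seg 2: a=5, c=M2/2=-471/128, d=(M3−M2)/(6·1)=473/256, b=Δ2−h2·(2M2+M3)/6=-811/256
seg 3: a=0, c=M3/2=477/256, d=(M4−M3)/(6·2)=-159/512, b=Δ3−h3·(2M3+M4)/6=-319/64
t_q=3/2 → seg 0, τ=3/2; S=-4+707/256·τ+0·τ²+61/1024·τ³=2815/8192

  seg 0: a=-4 b=707/256 c=0 d=61/1024
  seg 1: a=2 b=445/128 c=183/512 d=-689/1024
  seg 2: a=5 b=-811/256 c=-471/128 d=473/256
  seg 3: a=0 b=-319/64 c=477/256 d=-159/512
S(3/2) = 2815/8192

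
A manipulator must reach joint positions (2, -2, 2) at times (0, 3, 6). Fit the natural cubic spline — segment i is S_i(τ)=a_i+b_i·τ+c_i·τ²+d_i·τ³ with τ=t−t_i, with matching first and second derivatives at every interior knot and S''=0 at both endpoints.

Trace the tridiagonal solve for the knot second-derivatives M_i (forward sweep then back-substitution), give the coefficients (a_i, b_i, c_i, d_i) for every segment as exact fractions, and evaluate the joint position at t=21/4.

  seg 0: a=2 b=-2 c=0 d=2/27
  seg 1: a=-2 b=0 c=2/3 d=-2/27
S(21/4) = 17/32

Δ: Δ0=-4/3, Δ1=4/3
row 1: diag=12, rhs=16; c'=1/4, d'=4/3
back: M1=4/3
M: M0=0, M1=4/3, M2=0
seg 0: a=2, c=M0/2=0, d=(M1−M0)/(6·3)=2/27, b=Δ0−h0·(2M0+M1)/6=-2
seg 1: a=-2, c=M1/2=2/3, d=(M2−M1)/(6·3)=-2/27, b=Δ1−h1·(2M1+M2)/6=0
t_q=21/4 → seg 1, τ=9/4; S=-2+0·τ+2/3·τ²+-2/27·τ³=17/32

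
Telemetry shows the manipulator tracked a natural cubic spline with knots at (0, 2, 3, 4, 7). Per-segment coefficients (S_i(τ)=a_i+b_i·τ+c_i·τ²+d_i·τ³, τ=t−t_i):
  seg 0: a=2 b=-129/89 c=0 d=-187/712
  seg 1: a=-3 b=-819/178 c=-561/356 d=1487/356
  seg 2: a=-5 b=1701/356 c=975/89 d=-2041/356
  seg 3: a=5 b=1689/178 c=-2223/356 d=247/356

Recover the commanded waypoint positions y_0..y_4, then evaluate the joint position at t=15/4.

y_0=2 y_1=-3 y_2=-5 y_3=5 y_4=-4
S(15/4) = 53021/22784

y_0 = S_0(0) = a_0 = 2
y_1 = S_1(0) = a_1 = -3
y_2 = S_2(0) = a_2 = -5
y_3 = S_3(0) = a_3 = 5
y_4 = S_3(3) = -4
t_q=15/4 is in segment 2 (τ=3/4); S_2(τ)=53021/22784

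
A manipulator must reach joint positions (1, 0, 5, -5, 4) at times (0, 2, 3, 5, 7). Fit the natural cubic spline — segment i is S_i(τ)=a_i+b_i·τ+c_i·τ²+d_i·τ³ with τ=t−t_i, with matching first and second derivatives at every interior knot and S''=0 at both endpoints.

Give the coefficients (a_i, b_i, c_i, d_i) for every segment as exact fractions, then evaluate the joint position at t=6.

  seg 0: a=1 b=-405/128 c=0 d=341/512
  seg 1: a=0 b=309/64 c=1023/256 d=-979/256
  seg 2: a=5 b=345/256 c=-957/128 d=2203/1024
  seg 3: a=-5 b=-351/128 c=2781/512 d=-927/1024
S(6) = -3293/1024

Δ: Δ0=-1/2, Δ1=5, Δ2=-5, Δ3=9/2
row 1: diag=6, rhs=33; c'=1/6, d'=11/2
row 2: denom=6−1·1/6=35/6; d'=(-60−1·11/2)/(35/6)=-393/35
row 3: denom=8−2·12/35=256/35; d'=(57−2·-393/35)/(256/35)=2781/256
back: M3=2781/256
back: M2=-393/35−12/35·2781/256=-957/64
back: M1=11/2−1/6·-957/64=1023/128
M: M0=0, M1=1023/128, M2=-957/64, M3=2781/256, M4=0
seg 0: a=1, c=M0/2=0, d=(M1−M0)/(6·2)=341/512, b=Δ0−h0·(2M0+M1)/6=-405/128
seg 1: a=0, c=M1/2=1023/256, d=(M2−M1)/(6·1)=-979/256, b=Δ1−h1·(2M1+M2)/6=309/64
seg 2: a=5, c=M2/2=-957/128, d=(M3−M2)/(6·2)=2203/1024, b=Δ2−h2·(2M2+M3)/6=345/256
seg 3: a=-5, c=M3/2=2781/512, d=(M4−M3)/(6·2)=-927/1024, b=Δ3−h3·(2M3+M4)/6=-351/128
t_q=6 → seg 3, τ=1; S=-5+-351/128·τ+2781/512·τ²+-927/1024·τ³=-3293/1024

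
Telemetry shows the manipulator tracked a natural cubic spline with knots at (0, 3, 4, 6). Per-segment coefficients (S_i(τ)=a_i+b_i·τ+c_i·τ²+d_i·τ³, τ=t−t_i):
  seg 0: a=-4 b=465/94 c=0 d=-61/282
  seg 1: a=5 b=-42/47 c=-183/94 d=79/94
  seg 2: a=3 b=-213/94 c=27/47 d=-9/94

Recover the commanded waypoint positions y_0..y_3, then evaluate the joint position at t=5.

y_0=-4 y_1=5 y_2=3 y_3=0
S(5) = 57/47

y_0 = S_0(0) = a_0 = -4
y_1 = S_1(0) = a_1 = 5
y_2 = S_2(0) = a_2 = 3
y_3 = S_2(2) = 0
t_q=5 is in segment 2 (τ=1); S_2(τ)=57/47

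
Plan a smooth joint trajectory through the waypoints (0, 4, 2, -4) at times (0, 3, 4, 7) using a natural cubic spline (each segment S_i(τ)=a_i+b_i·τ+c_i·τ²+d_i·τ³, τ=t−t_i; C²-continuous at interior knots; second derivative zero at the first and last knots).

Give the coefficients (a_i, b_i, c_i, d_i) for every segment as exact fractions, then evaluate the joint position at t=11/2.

Δ: Δ0=4/3, Δ1=-2, Δ2=-2
row 1: diag=8, rhs=-20; c'=1/8, d'=-5/2
row 2: denom=8−1·1/8=63/8; d'=(0−1·-5/2)/(63/8)=20/63
back: M2=20/63
back: M1=-5/2−1/8·20/63=-160/63
M: M0=0, M1=-160/63, M2=20/63, M3=0
seg 0: a=0, c=M0/2=0, d=(M1−M0)/(6·3)=-80/567, b=Δ0−h0·(2M0+M1)/6=164/63
seg 1: a=4, c=M1/2=-80/63, d=(M2−M1)/(6·1)=10/21, b=Δ1−h1·(2M1+M2)/6=-76/63
seg 2: a=2, c=M2/2=10/63, d=(M3−M2)/(6·3)=-10/567, b=Δ2−h2·(2M2+M3)/6=-146/63
t_q=11/2 → seg 2, τ=3/2; S=2+-146/63·τ+10/63·τ²+-10/567·τ³=-33/28

  seg 0: a=0 b=164/63 c=0 d=-80/567
  seg 1: a=4 b=-76/63 c=-80/63 d=10/21
  seg 2: a=2 b=-146/63 c=10/63 d=-10/567
S(11/2) = -33/28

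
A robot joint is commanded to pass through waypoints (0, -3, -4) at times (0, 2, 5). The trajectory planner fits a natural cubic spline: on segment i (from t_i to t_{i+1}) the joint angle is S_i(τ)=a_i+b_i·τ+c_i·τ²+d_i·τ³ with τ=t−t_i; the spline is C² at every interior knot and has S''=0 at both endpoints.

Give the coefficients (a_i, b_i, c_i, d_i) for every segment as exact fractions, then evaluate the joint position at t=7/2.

  seg 0: a=0 b=-26/15 c=0 d=7/120
  seg 1: a=-3 b=-31/30 c=7/20 d=-7/180
S(7/2) = -623/160

Δ: Δ0=-3/2, Δ1=-1/3
row 1: diag=10, rhs=7; c'=3/10, d'=7/10
back: M1=7/10
M: M0=0, M1=7/10, M2=0
seg 0: a=0, c=M0/2=0, d=(M1−M0)/(6·2)=7/120, b=Δ0−h0·(2M0+M1)/6=-26/15
seg 1: a=-3, c=M1/2=7/20, d=(M2−M1)/(6·3)=-7/180, b=Δ1−h1·(2M1+M2)/6=-31/30
t_q=7/2 → seg 1, τ=3/2; S=-3+-31/30·τ+7/20·τ²+-7/180·τ³=-623/160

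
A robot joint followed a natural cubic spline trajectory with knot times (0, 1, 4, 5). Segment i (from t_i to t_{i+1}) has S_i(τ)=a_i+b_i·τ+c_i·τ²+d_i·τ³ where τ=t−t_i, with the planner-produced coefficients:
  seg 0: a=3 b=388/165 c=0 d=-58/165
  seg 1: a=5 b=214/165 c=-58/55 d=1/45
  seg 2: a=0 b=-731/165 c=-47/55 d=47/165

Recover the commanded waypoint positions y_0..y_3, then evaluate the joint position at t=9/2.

y_0 = S_0(0) = a_0 = 3
y_1 = S_1(0) = a_1 = 5
y_2 = S_2(0) = a_2 = 0
y_3 = S_2(1) = -5
t_q=9/2 is in segment 2 (τ=1/2); S_2(τ)=-1053/440

y_0=3 y_1=5 y_2=0 y_3=-5
S(9/2) = -1053/440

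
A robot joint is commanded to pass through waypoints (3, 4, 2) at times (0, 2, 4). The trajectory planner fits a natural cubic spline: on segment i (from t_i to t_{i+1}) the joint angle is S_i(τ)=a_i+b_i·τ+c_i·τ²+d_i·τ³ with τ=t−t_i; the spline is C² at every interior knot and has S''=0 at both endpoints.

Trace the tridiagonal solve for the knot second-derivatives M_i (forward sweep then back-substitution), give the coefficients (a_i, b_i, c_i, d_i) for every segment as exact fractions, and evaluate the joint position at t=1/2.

Δ: Δ0=1/2, Δ1=-1
row 1: diag=8, rhs=-9; c'=1/4, d'=-9/8
back: M1=-9/8
M: M0=0, M1=-9/8, M2=0
seg 0: a=3, c=M0/2=0, d=(M1−M0)/(6·2)=-3/32, b=Δ0−h0·(2M0+M1)/6=7/8
seg 1: a=4, c=M1/2=-9/16, d=(M2−M1)/(6·2)=3/32, b=Δ1−h1·(2M1+M2)/6=-1/4
t_q=1/2 → seg 0, τ=1/2; S=3+7/8·τ+0·τ²+-3/32·τ³=877/256

  seg 0: a=3 b=7/8 c=0 d=-3/32
  seg 1: a=4 b=-1/4 c=-9/16 d=3/32
S(1/2) = 877/256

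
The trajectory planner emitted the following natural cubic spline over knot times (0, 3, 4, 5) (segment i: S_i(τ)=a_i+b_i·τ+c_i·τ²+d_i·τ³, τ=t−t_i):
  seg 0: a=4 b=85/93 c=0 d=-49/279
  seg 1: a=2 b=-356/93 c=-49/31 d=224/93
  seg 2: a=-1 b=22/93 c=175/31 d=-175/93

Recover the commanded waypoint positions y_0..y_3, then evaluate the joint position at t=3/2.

y_0 = S_0(0) = a_0 = 4
y_1 = S_1(0) = a_1 = 2
y_2 = S_2(0) = a_2 = -1
y_3 = S_2(1) = 3
t_q=3/2 is in segment 0 (τ=3/2); S_0(τ)=1185/248

y_0=4 y_1=2 y_2=-1 y_3=3
S(3/2) = 1185/248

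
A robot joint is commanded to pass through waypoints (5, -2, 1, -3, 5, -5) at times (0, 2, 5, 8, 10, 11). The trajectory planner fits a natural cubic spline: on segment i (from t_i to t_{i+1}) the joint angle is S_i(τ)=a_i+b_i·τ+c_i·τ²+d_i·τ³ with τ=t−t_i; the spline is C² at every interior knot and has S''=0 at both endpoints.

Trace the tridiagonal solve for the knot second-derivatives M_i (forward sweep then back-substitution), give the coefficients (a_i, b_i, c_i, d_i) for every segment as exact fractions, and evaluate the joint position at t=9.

  seg 0: a=5 b=-6823/1419 c=0 d=3713/11352
  seg 1: a=-2 b=-2507/2838 c=3713/1892 d=-22727/51084
  seg 2: a=1 b=-6361/5676 c=-2897/1419 d=33557/51084
  seg 3: a=-3 b=12391/2838 c=7323/1892 d=-2876/1419
  seg 4: a=5 b=-12695/2838 c=-15685/1892 d=15685/5676
S(9) = 6073/1892

Δ: Δ0=-7/2, Δ1=1, Δ2=-4/3, Δ3=4, Δ4=-10
row 1: diag=10, rhs=27; c'=3/10, d'=27/10
row 2: denom=12−3·3/10=111/10; d'=(-14−3·27/10)/(111/10)=-221/111
row 3: denom=10−3·10/37=340/37; d'=(32−3·-221/111)/(340/37)=281/68
row 4: denom=6−2·37/170=473/85; d'=(-84−2·281/68)/(473/85)=-15685/946
back: M4=-15685/946
back: M3=281/68−37/170·-15685/946=7323/946
back: M2=-221/111−10/37·7323/946=-5794/1419
back: M1=27/10−3/10·-5794/1419=3713/946
M: M0=0, M1=3713/946, M2=-5794/1419, M3=7323/946, M4=-15685/946, M5=0
seg 0: a=5, c=M0/2=0, d=(M1−M0)/(6·2)=3713/11352, b=Δ0−h0·(2M0+M1)/6=-6823/1419
seg 1: a=-2, c=M1/2=3713/1892, d=(M2−M1)/(6·3)=-22727/51084, b=Δ1−h1·(2M1+M2)/6=-2507/2838
seg 2: a=1, c=M2/2=-2897/1419, d=(M3−M2)/(6·3)=33557/51084, b=Δ2−h2·(2M2+M3)/6=-6361/5676
seg 3: a=-3, c=M3/2=7323/1892, d=(M4−M3)/(6·2)=-2876/1419, b=Δ3−h3·(2M3+M4)/6=12391/2838
seg 4: a=5, c=M4/2=-15685/1892, d=(M5−M4)/(6·1)=15685/5676, b=Δ4−h4·(2M4+M5)/6=-12695/2838
t_q=9 → seg 3, τ=1; S=-3+12391/2838·τ+7323/1892·τ²+-2876/1419·τ³=6073/1892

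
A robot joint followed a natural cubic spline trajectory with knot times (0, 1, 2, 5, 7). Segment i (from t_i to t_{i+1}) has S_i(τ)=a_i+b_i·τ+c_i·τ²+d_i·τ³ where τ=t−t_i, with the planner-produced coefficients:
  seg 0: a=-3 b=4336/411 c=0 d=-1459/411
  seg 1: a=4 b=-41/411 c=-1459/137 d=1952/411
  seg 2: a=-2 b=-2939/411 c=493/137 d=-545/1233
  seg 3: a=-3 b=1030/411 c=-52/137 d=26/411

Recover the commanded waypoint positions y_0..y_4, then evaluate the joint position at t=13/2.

y_0=-3 y_1=4 y_2=-2 y_3=-3 y_4=1
S(13/2) = 65/548

y_0 = S_0(0) = a_0 = -3
y_1 = S_1(0) = a_1 = 4
y_2 = S_2(0) = a_2 = -2
y_3 = S_3(0) = a_3 = -3
y_4 = S_3(2) = 1
t_q=13/2 is in segment 3 (τ=3/2); S_3(τ)=65/548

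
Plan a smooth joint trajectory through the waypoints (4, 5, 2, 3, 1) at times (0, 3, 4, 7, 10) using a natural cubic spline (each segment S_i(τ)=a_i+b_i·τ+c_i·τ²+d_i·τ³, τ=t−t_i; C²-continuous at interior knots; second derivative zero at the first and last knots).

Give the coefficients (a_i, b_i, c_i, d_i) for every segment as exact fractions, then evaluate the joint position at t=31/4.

Δ: Δ0=1/3, Δ1=-3, Δ2=1/3, Δ3=-2/3
row 1: diag=8, rhs=-20; c'=1/8, d'=-5/2
row 2: denom=8−1·1/8=63/8; d'=(20−1·-5/2)/(63/8)=20/7
row 3: denom=12−3·8/21=76/7; d'=(-6−3·20/7)/(76/7)=-51/38
back: M3=-51/38
back: M2=20/7−8/21·-51/38=64/19
back: M1=-5/2−1/8·64/19=-111/38
M: M0=0, M1=-111/38, M2=64/19, M3=-51/38, M4=0
seg 0: a=4, c=M0/2=0, d=(M1−M0)/(6·3)=-37/228, b=Δ0−h0·(2M0+M1)/6=409/228
seg 1: a=5, c=M1/2=-111/76, d=(M2−M1)/(6·1)=239/228, b=Δ1−h1·(2M1+M2)/6=-295/114
seg 2: a=2, c=M2/2=32/19, d=(M3−M2)/(6·3)=-179/684, b=Δ2−h2·(2M2+M3)/6=-539/228
seg 3: a=3, c=M3/2=-51/76, d=(M4−M3)/(6·3)=17/228, b=Δ3−h3·(2M3+M4)/6=77/114
t_q=31/4 → seg 3, τ=3/4; S=3+77/114·τ+-51/76·τ²+17/228·τ³=15373/4864

  seg 0: a=4 b=409/228 c=0 d=-37/228
  seg 1: a=5 b=-295/114 c=-111/76 d=239/228
  seg 2: a=2 b=-539/228 c=32/19 d=-179/684
  seg 3: a=3 b=77/114 c=-51/76 d=17/228
S(31/4) = 15373/4864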